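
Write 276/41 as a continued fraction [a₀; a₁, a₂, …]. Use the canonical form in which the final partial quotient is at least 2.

⌊276/41⌋ = 6, remainder 30
⌊41/30⌋ = 1, remainder 11
⌊30/11⌋ = 2, remainder 8
⌊11/8⌋ = 1, remainder 3
⌊8/3⌋ = 2, remainder 2
⌊3/2⌋ = 1, remainder 1
⌊2/1⌋ = 2, remainder 0

[6; 1, 2, 1, 2, 1, 2]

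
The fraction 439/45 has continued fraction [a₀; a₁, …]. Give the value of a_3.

11

Repeatedly divide and take the remainder:
⌊439/45⌋ = 9, remainder 34
⌊45/34⌋ = 1, remainder 11
⌊34/11⌋ = 3, remainder 1
⌊11/1⌋ = 11, remainder 0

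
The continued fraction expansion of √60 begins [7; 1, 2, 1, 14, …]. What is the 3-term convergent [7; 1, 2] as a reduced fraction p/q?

Starting at the tail and folding back:
Start with 2.
1 + 1/(2/1) = 1 + 1/2 = 3/2
7 + 1/(3/2) = 7 + 2/3 = 23/3

23/3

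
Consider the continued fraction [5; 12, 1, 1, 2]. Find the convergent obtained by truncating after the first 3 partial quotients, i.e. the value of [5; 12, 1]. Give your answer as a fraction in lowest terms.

Build up convergents one term at a time:
a_0 = 5: 5/1
a_1 = 12: 61/12
a_2 = 1: 66/13

66/13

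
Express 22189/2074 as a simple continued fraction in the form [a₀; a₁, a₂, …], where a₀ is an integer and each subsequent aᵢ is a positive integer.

22189 ÷ 2074 → quotient 10, remainder 1449
2074 ÷ 1449 → quotient 1, remainder 625
1449 ÷ 625 → quotient 2, remainder 199
625 ÷ 199 → quotient 3, remainder 28
199 ÷ 28 → quotient 7, remainder 3
28 ÷ 3 → quotient 9, remainder 1
3 ÷ 1 → quotient 3, remainder 0

[10; 1, 2, 3, 7, 9, 3]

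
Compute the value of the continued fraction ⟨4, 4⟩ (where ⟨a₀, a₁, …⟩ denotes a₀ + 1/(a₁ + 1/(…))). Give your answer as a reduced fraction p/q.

a_0 = 4: 4/1
a_1 = 4: 17/4

17/4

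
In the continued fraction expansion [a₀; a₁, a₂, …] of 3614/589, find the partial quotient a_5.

7

Repeatedly divide and take the remainder:
⌊3614/589⌋ = 6, remainder 80
⌊589/80⌋ = 7, remainder 29
⌊80/29⌋ = 2, remainder 22
⌊29/22⌋ = 1, remainder 7
⌊22/7⌋ = 3, remainder 1
⌊7/1⌋ = 7, remainder 0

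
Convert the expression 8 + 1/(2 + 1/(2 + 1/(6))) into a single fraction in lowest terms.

269/32

Collapse the nested fraction from the inside out:
Start with 6.
2 + 1/(6/1) = 2 + 1/6 = 13/6
2 + 1/(13/6) = 2 + 6/13 = 32/13
8 + 1/(32/13) = 8 + 13/32 = 269/32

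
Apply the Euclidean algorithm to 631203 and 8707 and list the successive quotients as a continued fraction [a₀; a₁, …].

631203 ÷ 8707 → quotient 72, remainder 4299
8707 ÷ 4299 → quotient 2, remainder 109
4299 ÷ 109 → quotient 39, remainder 48
109 ÷ 48 → quotient 2, remainder 13
48 ÷ 13 → quotient 3, remainder 9
13 ÷ 9 → quotient 1, remainder 4
9 ÷ 4 → quotient 2, remainder 1
4 ÷ 1 → quotient 4, remainder 0

[72; 2, 39, 2, 3, 1, 2, 4]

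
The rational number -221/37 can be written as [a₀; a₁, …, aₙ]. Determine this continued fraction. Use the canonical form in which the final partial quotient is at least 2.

[-6; 37]

Repeatedly divide and take the remainder:
-221 ÷ 37 → quotient -6, remainder 1
37 ÷ 1 → quotient 37, remainder 0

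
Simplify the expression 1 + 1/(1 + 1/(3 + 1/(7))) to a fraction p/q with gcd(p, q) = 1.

51/29

Start with 7.
3 + 1/(7/1) = 3 + 1/7 = 22/7
1 + 1/(22/7) = 1 + 7/22 = 29/22
1 + 1/(29/22) = 1 + 22/29 = 51/29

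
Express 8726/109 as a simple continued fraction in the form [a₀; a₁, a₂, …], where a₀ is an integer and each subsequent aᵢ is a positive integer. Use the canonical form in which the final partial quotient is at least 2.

[80; 18, 6]

⌊8726/109⌋ = 80, remainder 6
⌊109/6⌋ = 18, remainder 1
⌊6/1⌋ = 6, remainder 0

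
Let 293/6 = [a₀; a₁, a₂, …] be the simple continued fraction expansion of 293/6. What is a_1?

⌊293/6⌋ = 48, remainder 5
⌊6/5⌋ = 1, remainder 1

1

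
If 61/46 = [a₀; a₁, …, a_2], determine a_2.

61 = 1·46 + 15, so a_0 = 1
46 = 3·15 + 1, so a_1 = 3
15 = 15·1 + 0, so a_2 = 15

15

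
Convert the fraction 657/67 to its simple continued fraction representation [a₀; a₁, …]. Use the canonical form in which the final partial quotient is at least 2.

657 ÷ 67 → quotient 9, remainder 54
67 ÷ 54 → quotient 1, remainder 13
54 ÷ 13 → quotient 4, remainder 2
13 ÷ 2 → quotient 6, remainder 1
2 ÷ 1 → quotient 2, remainder 0

[9; 1, 4, 6, 2]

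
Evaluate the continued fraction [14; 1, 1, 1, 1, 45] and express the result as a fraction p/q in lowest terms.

Compute successive convergents:
a_0 = 14: 14/1
a_1 = 1: 15/1
a_2 = 1: 29/2
a_3 = 1: 44/3
a_4 = 1: 73/5
a_5 = 45: 3329/228

3329/228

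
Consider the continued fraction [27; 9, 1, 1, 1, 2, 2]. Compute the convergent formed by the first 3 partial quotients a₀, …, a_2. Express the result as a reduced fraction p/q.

271/10

a_0 = 27: 27/1
a_1 = 9: 244/9
a_2 = 1: 271/10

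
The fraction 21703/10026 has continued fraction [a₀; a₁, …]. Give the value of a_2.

Repeatedly divide and take the remainder:
21703 ÷ 10026 → quotient 2, remainder 1651
10026 ÷ 1651 → quotient 6, remainder 120
1651 ÷ 120 → quotient 13, remainder 91

13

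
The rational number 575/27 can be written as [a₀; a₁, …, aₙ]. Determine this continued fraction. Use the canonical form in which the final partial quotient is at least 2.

⌊575/27⌋ = 21, remainder 8
⌊27/8⌋ = 3, remainder 3
⌊8/3⌋ = 2, remainder 2
⌊3/2⌋ = 1, remainder 1
⌊2/1⌋ = 2, remainder 0

[21; 3, 2, 1, 2]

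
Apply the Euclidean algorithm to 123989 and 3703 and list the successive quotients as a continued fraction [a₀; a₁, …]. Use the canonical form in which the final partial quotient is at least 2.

[33; 2, 14, 1, 1, 4, 4, 3]

Apply division with remainder until the remainder is 0:
123989 = 33·3703 + 1790, so a_0 = 33
3703 = 2·1790 + 123, so a_1 = 2
1790 = 14·123 + 68, so a_2 = 14
123 = 1·68 + 55, so a_3 = 1
68 = 1·55 + 13, so a_4 = 1
55 = 4·13 + 3, so a_5 = 4
13 = 4·3 + 1, so a_6 = 4
3 = 3·1 + 0, so a_7 = 3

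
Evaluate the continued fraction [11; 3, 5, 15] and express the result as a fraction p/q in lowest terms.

Start with 15.
5 + 1/(15/1) = 5 + 1/15 = 76/15
3 + 1/(76/15) = 3 + 15/76 = 243/76
11 + 1/(243/76) = 11 + 76/243 = 2749/243

2749/243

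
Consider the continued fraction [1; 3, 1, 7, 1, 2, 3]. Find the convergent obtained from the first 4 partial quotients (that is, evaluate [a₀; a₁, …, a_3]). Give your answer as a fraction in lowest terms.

a_0 = 1: 1/1
a_1 = 3: 4/3
a_2 = 1: 5/4
a_3 = 7: 39/31

39/31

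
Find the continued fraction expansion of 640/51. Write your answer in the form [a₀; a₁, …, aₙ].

⌊640/51⌋ = 12, remainder 28
⌊51/28⌋ = 1, remainder 23
⌊28/23⌋ = 1, remainder 5
⌊23/5⌋ = 4, remainder 3
⌊5/3⌋ = 1, remainder 2
⌊3/2⌋ = 1, remainder 1
⌊2/1⌋ = 2, remainder 0

[12; 1, 1, 4, 1, 1, 2]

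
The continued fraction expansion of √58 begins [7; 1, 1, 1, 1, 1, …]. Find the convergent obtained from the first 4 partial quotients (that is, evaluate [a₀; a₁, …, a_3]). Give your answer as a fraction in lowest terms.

Use the convergent recurrence hₖ = aₖ·hₖ₋₁ + hₖ₋₂ (and likewise for the denominators kₖ):
a_0 = 7: 7/1
a_1 = 1: 8/1
a_2 = 1: 15/2
a_3 = 1: 23/3

23/3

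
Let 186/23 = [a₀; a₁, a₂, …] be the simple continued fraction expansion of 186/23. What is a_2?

2

Run the Euclidean algorithm, recording each quotient:
186 ÷ 23 → quotient 8, remainder 2
23 ÷ 2 → quotient 11, remainder 1
2 ÷ 1 → quotient 2, remainder 0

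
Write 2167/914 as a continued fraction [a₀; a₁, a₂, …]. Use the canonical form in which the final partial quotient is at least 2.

[2; 2, 1, 2, 3, 2, 3, 4]

2167 ÷ 914 → quotient 2, remainder 339
914 ÷ 339 → quotient 2, remainder 236
339 ÷ 236 → quotient 1, remainder 103
236 ÷ 103 → quotient 2, remainder 30
103 ÷ 30 → quotient 3, remainder 13
30 ÷ 13 → quotient 2, remainder 4
13 ÷ 4 → quotient 3, remainder 1
4 ÷ 1 → quotient 4, remainder 0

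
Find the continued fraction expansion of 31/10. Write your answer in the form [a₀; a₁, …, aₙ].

Run the Euclidean algorithm, recording each quotient:
31 = 3·10 + 1, so a_0 = 3
10 = 10·1 + 0, so a_1 = 10

[3; 10]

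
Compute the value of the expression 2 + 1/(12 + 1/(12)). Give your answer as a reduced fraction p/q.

302/145

Collapse the nested fraction from the inside out:
Start with 12.
12 + 1/(12/1) = 12 + 1/12 = 145/12
2 + 1/(145/12) = 2 + 12/145 = 302/145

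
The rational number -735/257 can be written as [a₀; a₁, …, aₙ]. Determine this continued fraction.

[-3; 7, 7, 5]

Run the Euclidean algorithm, recording each quotient:
-735 ÷ 257 → quotient -3, remainder 36
257 ÷ 36 → quotient 7, remainder 5
36 ÷ 5 → quotient 7, remainder 1
5 ÷ 1 → quotient 5, remainder 0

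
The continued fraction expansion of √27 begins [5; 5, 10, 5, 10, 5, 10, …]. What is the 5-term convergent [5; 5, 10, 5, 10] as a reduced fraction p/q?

a_0 = 5: 5/1
a_1 = 5: 26/5
a_2 = 10: 265/51
a_3 = 5: 1351/260
a_4 = 10: 13775/2651

13775/2651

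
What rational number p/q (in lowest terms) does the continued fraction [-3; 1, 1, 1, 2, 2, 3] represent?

Start with 3.
2 + 1/(3/1) = 2 + 1/3 = 7/3
2 + 1/(7/3) = 2 + 3/7 = 17/7
1 + 1/(17/7) = 1 + 7/17 = 24/17
1 + 1/(24/17) = 1 + 17/24 = 41/24
1 + 1/(41/24) = 1 + 24/41 = 65/41
-3 + 1/(65/41) = -3 + 41/65 = -154/65

-154/65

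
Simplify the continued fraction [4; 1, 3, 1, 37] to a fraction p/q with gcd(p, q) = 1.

Start with 37.
1 + 1/(37/1) = 1 + 1/37 = 38/37
3 + 1/(38/37) = 3 + 37/38 = 151/38
1 + 1/(151/38) = 1 + 38/151 = 189/151
4 + 1/(189/151) = 4 + 151/189 = 907/189

907/189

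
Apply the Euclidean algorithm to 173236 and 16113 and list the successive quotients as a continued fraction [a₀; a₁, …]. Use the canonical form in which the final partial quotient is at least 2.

173236 ÷ 16113 → quotient 10, remainder 12106
16113 ÷ 12106 → quotient 1, remainder 4007
12106 ÷ 4007 → quotient 3, remainder 85
4007 ÷ 85 → quotient 47, remainder 12
85 ÷ 12 → quotient 7, remainder 1
12 ÷ 1 → quotient 12, remainder 0

[10; 1, 3, 47, 7, 12]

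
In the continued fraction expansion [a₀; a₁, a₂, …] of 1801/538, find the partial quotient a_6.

2

Run the Euclidean algorithm, recording each quotient:
1801 ÷ 538 → quotient 3, remainder 187
538 ÷ 187 → quotient 2, remainder 164
187 ÷ 164 → quotient 1, remainder 23
164 ÷ 23 → quotient 7, remainder 3
23 ÷ 3 → quotient 7, remainder 2
3 ÷ 2 → quotient 1, remainder 1
2 ÷ 1 → quotient 2, remainder 0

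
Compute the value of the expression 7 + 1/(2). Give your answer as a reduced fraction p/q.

Compute successive convergents:
a_0 = 7: 7/1
a_1 = 2: 15/2

15/2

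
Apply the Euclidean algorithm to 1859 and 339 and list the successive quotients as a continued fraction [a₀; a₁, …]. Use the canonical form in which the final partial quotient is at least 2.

⌊1859/339⌋ = 5, remainder 164
⌊339/164⌋ = 2, remainder 11
⌊164/11⌋ = 14, remainder 10
⌊11/10⌋ = 1, remainder 1
⌊10/1⌋ = 10, remainder 0

[5; 2, 14, 1, 10]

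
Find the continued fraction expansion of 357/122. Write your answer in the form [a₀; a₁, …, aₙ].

357 ÷ 122 → quotient 2, remainder 113
122 ÷ 113 → quotient 1, remainder 9
113 ÷ 9 → quotient 12, remainder 5
9 ÷ 5 → quotient 1, remainder 4
5 ÷ 4 → quotient 1, remainder 1
4 ÷ 1 → quotient 4, remainder 0

[2; 1, 12, 1, 1, 4]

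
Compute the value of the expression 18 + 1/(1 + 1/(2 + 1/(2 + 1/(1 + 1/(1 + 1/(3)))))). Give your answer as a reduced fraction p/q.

1141/61

Work from the innermost term outward:
Start with 3.
1 + 1/(3/1) = 1 + 1/3 = 4/3
1 + 1/(4/3) = 1 + 3/4 = 7/4
2 + 1/(7/4) = 2 + 4/7 = 18/7
2 + 1/(18/7) = 2 + 7/18 = 43/18
1 + 1/(43/18) = 1 + 18/43 = 61/43
18 + 1/(61/43) = 18 + 43/61 = 1141/61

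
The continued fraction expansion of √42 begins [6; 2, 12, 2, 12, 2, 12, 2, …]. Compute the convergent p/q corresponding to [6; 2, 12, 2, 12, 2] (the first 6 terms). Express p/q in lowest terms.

a_0 = 6: 6/1
a_1 = 2: 13/2
a_2 = 12: 162/25
a_3 = 2: 337/52
a_4 = 12: 4206/649
a_5 = 2: 8749/1350

8749/1350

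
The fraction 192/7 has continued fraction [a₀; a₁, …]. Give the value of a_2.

3

⌊192/7⌋ = 27, remainder 3
⌊7/3⌋ = 2, remainder 1
⌊3/1⌋ = 3, remainder 0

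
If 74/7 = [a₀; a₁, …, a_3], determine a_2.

1

Apply division with remainder until the remainder is 0:
74 ÷ 7 → quotient 10, remainder 4
7 ÷ 4 → quotient 1, remainder 3
4 ÷ 3 → quotient 1, remainder 1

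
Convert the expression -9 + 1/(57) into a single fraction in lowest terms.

Start with 57.
-9 + 1/(57/1) = -9 + 1/57 = -512/57

-512/57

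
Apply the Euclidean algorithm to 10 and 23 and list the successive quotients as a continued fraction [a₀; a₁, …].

[0; 2, 3, 3]

10 ÷ 23 → quotient 0, remainder 10
23 ÷ 10 → quotient 2, remainder 3
10 ÷ 3 → quotient 3, remainder 1
3 ÷ 1 → quotient 3, remainder 0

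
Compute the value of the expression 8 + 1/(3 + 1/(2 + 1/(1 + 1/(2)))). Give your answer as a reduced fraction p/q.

224/27

a_0 = 8: 8/1
a_1 = 3: 25/3
a_2 = 2: 58/7
a_3 = 1: 83/10
a_4 = 2: 224/27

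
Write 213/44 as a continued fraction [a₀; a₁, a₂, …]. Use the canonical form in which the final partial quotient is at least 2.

[4; 1, 5, 3, 2]

⌊213/44⌋ = 4, remainder 37
⌊44/37⌋ = 1, remainder 7
⌊37/7⌋ = 5, remainder 2
⌊7/2⌋ = 3, remainder 1
⌊2/1⌋ = 2, remainder 0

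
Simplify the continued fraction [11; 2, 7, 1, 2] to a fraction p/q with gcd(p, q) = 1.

562/49

Collapse the nested fraction from the inside out:
Start with 2.
1 + 1/(2/1) = 1 + 1/2 = 3/2
7 + 1/(3/2) = 7 + 2/3 = 23/3
2 + 1/(23/3) = 2 + 3/23 = 49/23
11 + 1/(49/23) = 11 + 23/49 = 562/49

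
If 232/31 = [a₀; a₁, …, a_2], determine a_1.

2

Apply division with remainder until the remainder is 0:
232 = 7·31 + 15, so a_0 = 7
31 = 2·15 + 1, so a_1 = 2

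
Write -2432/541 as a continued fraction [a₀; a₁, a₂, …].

-2432 ÷ 541 → quotient -5, remainder 273
541 ÷ 273 → quotient 1, remainder 268
273 ÷ 268 → quotient 1, remainder 5
268 ÷ 5 → quotient 53, remainder 3
5 ÷ 3 → quotient 1, remainder 2
3 ÷ 2 → quotient 1, remainder 1
2 ÷ 1 → quotient 2, remainder 0

[-5; 1, 1, 53, 1, 1, 2]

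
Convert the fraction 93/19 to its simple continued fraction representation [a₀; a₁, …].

[4; 1, 8, 2]

93 = 4·19 + 17, so a_0 = 4
19 = 1·17 + 2, so a_1 = 1
17 = 8·2 + 1, so a_2 = 8
2 = 2·1 + 0, so a_3 = 2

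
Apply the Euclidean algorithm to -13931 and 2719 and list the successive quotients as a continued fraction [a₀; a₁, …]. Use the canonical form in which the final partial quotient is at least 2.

[-6; 1, 7, 10, 1, 5, 5]

Apply division with remainder until the remainder is 0:
⌊-13931/2719⌋ = -6, remainder 2383
⌊2719/2383⌋ = 1, remainder 336
⌊2383/336⌋ = 7, remainder 31
⌊336/31⌋ = 10, remainder 26
⌊31/26⌋ = 1, remainder 5
⌊26/5⌋ = 5, remainder 1
⌊5/1⌋ = 5, remainder 0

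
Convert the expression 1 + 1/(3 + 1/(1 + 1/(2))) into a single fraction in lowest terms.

14/11

a_0 = 1: 1/1
a_1 = 3: 4/3
a_2 = 1: 5/4
a_3 = 2: 14/11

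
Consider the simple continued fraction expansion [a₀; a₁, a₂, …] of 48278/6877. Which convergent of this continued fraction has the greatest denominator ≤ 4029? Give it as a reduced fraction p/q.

13893/1979

List convergents until the denominator exceeds the bound:
a_0 = 7: 7/1  (≤ bound)
a_1 = 49: 344/49  (≤ bound)
a_2 = 2: 695/99  (≤ bound)
a_3 = 9: 6599/940  (≤ bound)
a_4 = 2: 13893/1979  (≤ bound)
a_5 = 3: 48278/6877  (> 4029, stop)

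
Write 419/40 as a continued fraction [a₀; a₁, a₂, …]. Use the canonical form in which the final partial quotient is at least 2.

419 ÷ 40 → quotient 10, remainder 19
40 ÷ 19 → quotient 2, remainder 2
19 ÷ 2 → quotient 9, remainder 1
2 ÷ 1 → quotient 2, remainder 0

[10; 2, 9, 2]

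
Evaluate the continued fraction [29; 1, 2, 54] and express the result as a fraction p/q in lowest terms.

4836/163

a_0 = 29: 29/1
a_1 = 1: 30/1
a_2 = 2: 89/3
a_3 = 54: 4836/163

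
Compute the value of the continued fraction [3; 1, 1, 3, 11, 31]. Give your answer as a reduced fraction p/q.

Compute successive convergents:
a_0 = 3: 3/1
a_1 = 1: 4/1
a_2 = 1: 7/2
a_3 = 3: 25/7
a_4 = 11: 282/79
a_5 = 31: 8767/2456

8767/2456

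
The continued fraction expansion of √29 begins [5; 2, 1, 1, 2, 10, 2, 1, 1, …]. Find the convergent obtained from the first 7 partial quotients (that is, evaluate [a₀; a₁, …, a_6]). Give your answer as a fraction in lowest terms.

1524/283

Use the convergent recurrence hₖ = aₖ·hₖ₋₁ + hₖ₋₂ (and likewise for the denominators kₖ):
a_0 = 5: 5/1
a_1 = 2: 11/2
a_2 = 1: 16/3
a_3 = 1: 27/5
a_4 = 2: 70/13
a_5 = 10: 727/135
a_6 = 2: 1524/283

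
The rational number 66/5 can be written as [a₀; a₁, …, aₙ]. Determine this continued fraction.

66 = 13·5 + 1, so a_0 = 13
5 = 5·1 + 0, so a_1 = 5

[13; 5]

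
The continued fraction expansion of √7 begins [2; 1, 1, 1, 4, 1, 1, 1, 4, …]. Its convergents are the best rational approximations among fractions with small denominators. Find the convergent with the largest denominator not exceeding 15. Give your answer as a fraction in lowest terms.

a_0 = 2: 2/1  (≤ bound)
a_1 = 1: 3/1  (≤ bound)
a_2 = 1: 5/2  (≤ bound)
a_3 = 1: 8/3  (≤ bound)
a_4 = 4: 37/14  (≤ bound)
a_5 = 1: 45/17  (> 15, stop)

37/14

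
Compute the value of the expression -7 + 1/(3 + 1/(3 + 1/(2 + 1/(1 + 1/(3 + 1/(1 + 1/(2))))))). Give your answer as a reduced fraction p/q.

a_0 = -7: -7/1
a_1 = 3: -20/3
a_2 = 3: -67/10
a_3 = 2: -154/23
a_4 = 1: -221/33
a_5 = 3: -817/122
a_6 = 1: -1038/155
a_7 = 2: -2893/432

-2893/432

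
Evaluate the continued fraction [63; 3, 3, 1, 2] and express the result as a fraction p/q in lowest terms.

2279/36

a_0 = 63: 63/1
a_1 = 3: 190/3
a_2 = 3: 633/10
a_3 = 1: 823/13
a_4 = 2: 2279/36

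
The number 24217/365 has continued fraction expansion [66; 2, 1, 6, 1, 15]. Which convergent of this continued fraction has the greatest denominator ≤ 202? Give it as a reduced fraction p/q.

a_0 = 66: 66/1  (≤ bound)
a_1 = 2: 133/2  (≤ bound)
a_2 = 1: 199/3  (≤ bound)
a_3 = 6: 1327/20  (≤ bound)
a_4 = 1: 1526/23  (≤ bound)
a_5 = 15: 24217/365  (> 202, stop)

1526/23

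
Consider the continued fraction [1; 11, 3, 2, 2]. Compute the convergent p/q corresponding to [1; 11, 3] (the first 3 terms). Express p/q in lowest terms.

Start with 3.
11 + 1/(3/1) = 11 + 1/3 = 34/3
1 + 1/(34/3) = 1 + 3/34 = 37/34

37/34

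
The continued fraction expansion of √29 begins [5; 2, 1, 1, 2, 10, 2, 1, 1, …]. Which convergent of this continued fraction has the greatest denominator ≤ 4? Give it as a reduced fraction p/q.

16/3

a_0 = 5: 5/1  (≤ bound)
a_1 = 2: 11/2  (≤ bound)
a_2 = 1: 16/3  (≤ bound)
a_3 = 1: 27/5  (> 4, stop)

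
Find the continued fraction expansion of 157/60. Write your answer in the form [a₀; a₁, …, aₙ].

Apply division with remainder until the remainder is 0:
⌊157/60⌋ = 2, remainder 37
⌊60/37⌋ = 1, remainder 23
⌊37/23⌋ = 1, remainder 14
⌊23/14⌋ = 1, remainder 9
⌊14/9⌋ = 1, remainder 5
⌊9/5⌋ = 1, remainder 4
⌊5/4⌋ = 1, remainder 1
⌊4/1⌋ = 4, remainder 0

[2; 1, 1, 1, 1, 1, 1, 4]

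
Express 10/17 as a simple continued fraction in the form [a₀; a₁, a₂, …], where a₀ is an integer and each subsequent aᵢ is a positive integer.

⌊10/17⌋ = 0, remainder 10
⌊17/10⌋ = 1, remainder 7
⌊10/7⌋ = 1, remainder 3
⌊7/3⌋ = 2, remainder 1
⌊3/1⌋ = 3, remainder 0

[0; 1, 1, 2, 3]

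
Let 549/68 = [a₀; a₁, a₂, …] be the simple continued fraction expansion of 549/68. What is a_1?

Run the Euclidean algorithm, recording each quotient:
⌊549/68⌋ = 8, remainder 5
⌊68/5⌋ = 13, remainder 3

13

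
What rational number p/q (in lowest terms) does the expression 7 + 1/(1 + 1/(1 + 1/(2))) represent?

a_0 = 7: 7/1
a_1 = 1: 8/1
a_2 = 1: 15/2
a_3 = 2: 38/5

38/5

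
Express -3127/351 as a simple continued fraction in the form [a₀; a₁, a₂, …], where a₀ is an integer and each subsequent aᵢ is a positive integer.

[-9; 10, 1, 31]

-3127 = -9·351 + 32, so a_0 = -9
351 = 10·32 + 31, so a_1 = 10
32 = 1·31 + 1, so a_2 = 1
31 = 31·1 + 0, so a_3 = 31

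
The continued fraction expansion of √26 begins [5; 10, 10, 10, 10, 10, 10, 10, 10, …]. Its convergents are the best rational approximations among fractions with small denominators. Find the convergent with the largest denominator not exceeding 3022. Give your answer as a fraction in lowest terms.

5201/1020

a_0 = 5: 5/1  (≤ bound)
a_1 = 10: 51/10  (≤ bound)
a_2 = 10: 515/101  (≤ bound)
a_3 = 10: 5201/1020  (≤ bound)
a_4 = 10: 52525/10301  (> 3022, stop)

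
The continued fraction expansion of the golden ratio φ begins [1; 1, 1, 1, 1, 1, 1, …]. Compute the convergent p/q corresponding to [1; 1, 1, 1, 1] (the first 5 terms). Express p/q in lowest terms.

Compute successive convergents:
a_0 = 1: 1/1
a_1 = 1: 2/1
a_2 = 1: 3/2
a_3 = 1: 5/3
a_4 = 1: 8/5

8/5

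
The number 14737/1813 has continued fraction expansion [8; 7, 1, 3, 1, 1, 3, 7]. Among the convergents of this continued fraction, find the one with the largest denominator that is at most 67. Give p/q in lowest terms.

List convergents until the denominator exceeds the bound:
a_0 = 8: 8/1  (≤ bound)
a_1 = 7: 57/7  (≤ bound)
a_2 = 1: 65/8  (≤ bound)
a_3 = 3: 252/31  (≤ bound)
a_4 = 1: 317/39  (≤ bound)
a_5 = 1: 569/70  (> 67, stop)

317/39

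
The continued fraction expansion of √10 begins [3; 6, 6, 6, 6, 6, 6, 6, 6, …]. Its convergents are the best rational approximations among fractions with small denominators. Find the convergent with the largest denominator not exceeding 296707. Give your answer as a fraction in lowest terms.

List convergents until the denominator exceeds the bound:
a_0 = 3: 3/1  (≤ bound)
a_1 = 6: 19/6  (≤ bound)
a_2 = 6: 117/37  (≤ bound)
a_3 = 6: 721/228  (≤ bound)
a_4 = 6: 4443/1405  (≤ bound)
a_5 = 6: 27379/8658  (≤ bound)
a_6 = 6: 168717/53353  (≤ bound)
a_7 = 6: 1039681/328776  (> 296707, stop)

168717/53353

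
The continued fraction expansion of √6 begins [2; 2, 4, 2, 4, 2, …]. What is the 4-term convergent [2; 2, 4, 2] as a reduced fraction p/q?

Work from the innermost term outward:
Start with 2.
4 + 1/(2/1) = 4 + 1/2 = 9/2
2 + 1/(9/2) = 2 + 2/9 = 20/9
2 + 1/(20/9) = 2 + 9/20 = 49/20

49/20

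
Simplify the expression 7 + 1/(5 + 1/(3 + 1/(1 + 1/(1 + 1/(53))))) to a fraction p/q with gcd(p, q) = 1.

a_0 = 7: 7/1
a_1 = 5: 36/5
a_2 = 3: 115/16
a_3 = 1: 151/21
a_4 = 1: 266/37
a_5 = 53: 14249/1982

14249/1982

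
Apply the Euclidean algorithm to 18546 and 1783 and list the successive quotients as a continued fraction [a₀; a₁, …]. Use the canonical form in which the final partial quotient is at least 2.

[10; 2, 2, 25, 14]

Run the Euclidean algorithm, recording each quotient:
18546 = 10·1783 + 716, so a_0 = 10
1783 = 2·716 + 351, so a_1 = 2
716 = 2·351 + 14, so a_2 = 2
351 = 25·14 + 1, so a_3 = 25
14 = 14·1 + 0, so a_4 = 14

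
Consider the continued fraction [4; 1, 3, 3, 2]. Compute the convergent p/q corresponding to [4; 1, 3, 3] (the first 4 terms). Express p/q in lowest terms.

62/13

a_0 = 4: 4/1
a_1 = 1: 5/1
a_2 = 3: 19/4
a_3 = 3: 62/13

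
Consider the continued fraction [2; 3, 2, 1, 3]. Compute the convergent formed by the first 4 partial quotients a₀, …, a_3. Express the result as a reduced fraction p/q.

23/10

a_0 = 2: 2/1
a_1 = 3: 7/3
a_2 = 2: 16/7
a_3 = 1: 23/10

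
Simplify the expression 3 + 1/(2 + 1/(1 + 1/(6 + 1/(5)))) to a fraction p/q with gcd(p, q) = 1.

345/103

Use the convergent recurrence hₖ = aₖ·hₖ₋₁ + hₖ₋₂ (and likewise for the denominators kₖ):
a_0 = 3: 3/1
a_1 = 2: 7/2
a_2 = 1: 10/3
a_3 = 6: 67/20
a_4 = 5: 345/103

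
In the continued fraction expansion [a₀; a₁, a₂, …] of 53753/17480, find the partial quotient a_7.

2

⌊53753/17480⌋ = 3, remainder 1313
⌊17480/1313⌋ = 13, remainder 411
⌊1313/411⌋ = 3, remainder 80
⌊411/80⌋ = 5, remainder 11
⌊80/11⌋ = 7, remainder 3
⌊11/3⌋ = 3, remainder 2
⌊3/2⌋ = 1, remainder 1
⌊2/1⌋ = 2, remainder 0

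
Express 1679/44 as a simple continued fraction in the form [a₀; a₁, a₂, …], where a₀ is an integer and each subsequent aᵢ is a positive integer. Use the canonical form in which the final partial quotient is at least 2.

Apply division with remainder until the remainder is 0:
⌊1679/44⌋ = 38, remainder 7
⌊44/7⌋ = 6, remainder 2
⌊7/2⌋ = 3, remainder 1
⌊2/1⌋ = 2, remainder 0

[38; 6, 3, 2]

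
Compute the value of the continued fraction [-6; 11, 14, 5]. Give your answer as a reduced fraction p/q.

-4645/786

Collapse the nested fraction from the inside out:
Start with 5.
14 + 1/(5/1) = 14 + 1/5 = 71/5
11 + 1/(71/5) = 11 + 5/71 = 786/71
-6 + 1/(786/71) = -6 + 71/786 = -4645/786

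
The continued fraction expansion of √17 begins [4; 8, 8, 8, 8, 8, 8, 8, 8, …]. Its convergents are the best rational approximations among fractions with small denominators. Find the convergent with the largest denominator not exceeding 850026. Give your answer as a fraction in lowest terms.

a_0 = 4: 4/1  (≤ bound)
a_1 = 8: 33/8  (≤ bound)
a_2 = 8: 268/65  (≤ bound)
a_3 = 8: 2177/528  (≤ bound)
a_4 = 8: 17684/4289  (≤ bound)
a_5 = 8: 143649/34840  (≤ bound)
a_6 = 8: 1166876/283009  (≤ bound)
a_7 = 8: 9478657/2298912  (> 850026, stop)

1166876/283009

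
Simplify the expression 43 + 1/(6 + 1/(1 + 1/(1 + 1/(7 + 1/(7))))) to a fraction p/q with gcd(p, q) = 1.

30164/699

a_0 = 43: 43/1
a_1 = 6: 259/6
a_2 = 1: 302/7
a_3 = 1: 561/13
a_4 = 7: 4229/98
a_5 = 7: 30164/699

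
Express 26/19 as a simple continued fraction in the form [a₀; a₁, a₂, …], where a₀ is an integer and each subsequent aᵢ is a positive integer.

Run the Euclidean algorithm, recording each quotient:
26 = 1·19 + 7, so a_0 = 1
19 = 2·7 + 5, so a_1 = 2
7 = 1·5 + 2, so a_2 = 1
5 = 2·2 + 1, so a_3 = 2
2 = 2·1 + 0, so a_4 = 2

[1; 2, 1, 2, 2]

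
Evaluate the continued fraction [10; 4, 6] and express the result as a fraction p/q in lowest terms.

Compute successive convergents:
a_0 = 10: 10/1
a_1 = 4: 41/4
a_2 = 6: 256/25

256/25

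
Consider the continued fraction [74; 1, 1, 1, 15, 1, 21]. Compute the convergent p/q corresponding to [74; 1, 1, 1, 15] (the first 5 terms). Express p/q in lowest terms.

Start with 15.
1 + 1/(15/1) = 1 + 1/15 = 16/15
1 + 1/(16/15) = 1 + 15/16 = 31/16
1 + 1/(31/16) = 1 + 16/31 = 47/31
74 + 1/(47/31) = 74 + 31/47 = 3509/47

3509/47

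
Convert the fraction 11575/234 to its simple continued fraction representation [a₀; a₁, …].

11575 ÷ 234 → quotient 49, remainder 109
234 ÷ 109 → quotient 2, remainder 16
109 ÷ 16 → quotient 6, remainder 13
16 ÷ 13 → quotient 1, remainder 3
13 ÷ 3 → quotient 4, remainder 1
3 ÷ 1 → quotient 3, remainder 0

[49; 2, 6, 1, 4, 3]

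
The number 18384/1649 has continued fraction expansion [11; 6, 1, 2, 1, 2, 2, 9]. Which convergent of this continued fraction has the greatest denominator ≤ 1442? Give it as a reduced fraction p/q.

a_0 = 11: 11/1  (≤ bound)
a_1 = 6: 67/6  (≤ bound)
a_2 = 1: 78/7  (≤ bound)
a_3 = 2: 223/20  (≤ bound)
a_4 = 1: 301/27  (≤ bound)
a_5 = 2: 825/74  (≤ bound)
a_6 = 2: 1951/175  (≤ bound)
a_7 = 9: 18384/1649  (> 1442, stop)

1951/175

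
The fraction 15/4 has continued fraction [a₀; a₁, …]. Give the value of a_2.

3

Repeatedly divide and take the remainder:
15 = 3·4 + 3, so a_0 = 3
4 = 1·3 + 1, so a_1 = 1
3 = 3·1 + 0, so a_2 = 3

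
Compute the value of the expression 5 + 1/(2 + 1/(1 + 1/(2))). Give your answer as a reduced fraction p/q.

43/8

Work from the innermost term outward:
Start with 2.
1 + 1/(2/1) = 1 + 1/2 = 3/2
2 + 1/(3/2) = 2 + 2/3 = 8/3
5 + 1/(8/3) = 5 + 3/8 = 43/8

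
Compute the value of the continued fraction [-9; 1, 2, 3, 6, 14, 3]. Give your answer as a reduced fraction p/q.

Work from the innermost term outward:
Start with 3.
14 + 1/(3/1) = 14 + 1/3 = 43/3
6 + 1/(43/3) = 6 + 3/43 = 261/43
3 + 1/(261/43) = 3 + 43/261 = 826/261
2 + 1/(826/261) = 2 + 261/826 = 1913/826
1 + 1/(1913/826) = 1 + 826/1913 = 2739/1913
-9 + 1/(2739/1913) = -9 + 1913/2739 = -22738/2739

-22738/2739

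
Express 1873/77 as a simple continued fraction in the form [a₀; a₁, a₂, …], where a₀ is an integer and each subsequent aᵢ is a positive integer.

[24; 3, 12, 2]

1873 = 24·77 + 25, so a_0 = 24
77 = 3·25 + 2, so a_1 = 3
25 = 12·2 + 1, so a_2 = 12
2 = 2·1 + 0, so a_3 = 2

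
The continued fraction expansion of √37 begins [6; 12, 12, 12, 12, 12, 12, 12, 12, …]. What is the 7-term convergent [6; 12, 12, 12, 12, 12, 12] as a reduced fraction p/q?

18798954/3090529

a_0 = 6: 6/1
a_1 = 12: 73/12
a_2 = 12: 882/145
a_3 = 12: 10657/1752
a_4 = 12: 128766/21169
a_5 = 12: 1555849/255780
a_6 = 12: 18798954/3090529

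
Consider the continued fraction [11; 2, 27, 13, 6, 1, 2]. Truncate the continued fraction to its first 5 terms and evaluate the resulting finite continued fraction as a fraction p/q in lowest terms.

50066/4357

a_0 = 11: 11/1
a_1 = 2: 23/2
a_2 = 27: 632/55
a_3 = 13: 8239/717
a_4 = 6: 50066/4357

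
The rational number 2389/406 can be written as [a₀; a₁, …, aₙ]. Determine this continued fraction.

2389 ÷ 406 → quotient 5, remainder 359
406 ÷ 359 → quotient 1, remainder 47
359 ÷ 47 → quotient 7, remainder 30
47 ÷ 30 → quotient 1, remainder 17
30 ÷ 17 → quotient 1, remainder 13
17 ÷ 13 → quotient 1, remainder 4
13 ÷ 4 → quotient 3, remainder 1
4 ÷ 1 → quotient 4, remainder 0

[5; 1, 7, 1, 1, 1, 3, 4]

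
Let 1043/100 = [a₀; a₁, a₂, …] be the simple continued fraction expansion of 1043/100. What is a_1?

2

1043 = 10·100 + 43, so a_0 = 10
100 = 2·43 + 14, so a_1 = 2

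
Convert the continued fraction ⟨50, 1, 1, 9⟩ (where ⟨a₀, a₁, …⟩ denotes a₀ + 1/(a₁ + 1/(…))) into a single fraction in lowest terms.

a_0 = 50: 50/1
a_1 = 1: 51/1
a_2 = 1: 101/2
a_3 = 9: 960/19

960/19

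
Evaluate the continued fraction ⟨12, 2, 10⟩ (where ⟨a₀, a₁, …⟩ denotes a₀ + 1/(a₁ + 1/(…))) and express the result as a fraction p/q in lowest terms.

262/21

a_0 = 12: 12/1
a_1 = 2: 25/2
a_2 = 10: 262/21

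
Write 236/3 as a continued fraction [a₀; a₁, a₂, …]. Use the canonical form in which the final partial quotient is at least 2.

⌊236/3⌋ = 78, remainder 2
⌊3/2⌋ = 1, remainder 1
⌊2/1⌋ = 2, remainder 0

[78; 1, 2]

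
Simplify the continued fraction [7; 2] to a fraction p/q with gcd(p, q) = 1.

15/2

Start with 2.
7 + 1/(2/1) = 7 + 1/2 = 15/2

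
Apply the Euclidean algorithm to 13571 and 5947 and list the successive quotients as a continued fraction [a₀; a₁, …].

Run the Euclidean algorithm, recording each quotient:
13571 = 2·5947 + 1677, so a_0 = 2
5947 = 3·1677 + 916, so a_1 = 3
1677 = 1·916 + 761, so a_2 = 1
916 = 1·761 + 155, so a_3 = 1
761 = 4·155 + 141, so a_4 = 4
155 = 1·141 + 14, so a_5 = 1
141 = 10·14 + 1, so a_6 = 10
14 = 14·1 + 0, so a_7 = 14

[2; 3, 1, 1, 4, 1, 10, 14]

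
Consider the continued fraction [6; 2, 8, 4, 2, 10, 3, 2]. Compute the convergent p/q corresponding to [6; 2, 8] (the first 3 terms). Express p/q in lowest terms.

a_0 = 6: 6/1
a_1 = 2: 13/2
a_2 = 8: 110/17

110/17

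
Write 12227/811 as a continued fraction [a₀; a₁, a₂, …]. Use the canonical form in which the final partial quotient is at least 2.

12227 ÷ 811 → quotient 15, remainder 62
811 ÷ 62 → quotient 13, remainder 5
62 ÷ 5 → quotient 12, remainder 2
5 ÷ 2 → quotient 2, remainder 1
2 ÷ 1 → quotient 2, remainder 0

[15; 13, 12, 2, 2]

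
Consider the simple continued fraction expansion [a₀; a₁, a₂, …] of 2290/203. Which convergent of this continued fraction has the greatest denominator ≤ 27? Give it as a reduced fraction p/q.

282/25

a_0 = 11: 11/1  (≤ bound)
a_1 = 3: 34/3  (≤ bound)
a_2 = 1: 45/4  (≤ bound)
a_3 = 1: 79/7  (≤ bound)
a_4 = 3: 282/25  (≤ bound)
a_5 = 1: 361/32  (> 27, stop)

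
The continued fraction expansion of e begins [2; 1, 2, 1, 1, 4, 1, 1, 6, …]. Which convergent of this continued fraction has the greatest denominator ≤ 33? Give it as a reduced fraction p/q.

87/32

a_0 = 2: 2/1  (≤ bound)
a_1 = 1: 3/1  (≤ bound)
a_2 = 2: 8/3  (≤ bound)
a_3 = 1: 11/4  (≤ bound)
a_4 = 1: 19/7  (≤ bound)
a_5 = 4: 87/32  (≤ bound)
a_6 = 1: 106/39  (> 33, stop)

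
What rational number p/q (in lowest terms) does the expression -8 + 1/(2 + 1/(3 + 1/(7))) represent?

-386/51

Collapse the nested fraction from the inside out:
Start with 7.
3 + 1/(7/1) = 3 + 1/7 = 22/7
2 + 1/(22/7) = 2 + 7/22 = 51/22
-8 + 1/(51/22) = -8 + 22/51 = -386/51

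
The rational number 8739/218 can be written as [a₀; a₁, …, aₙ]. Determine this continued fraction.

[40; 11, 2, 9]

8739 = 40·218 + 19, so a_0 = 40
218 = 11·19 + 9, so a_1 = 11
19 = 2·9 + 1, so a_2 = 2
9 = 9·1 + 0, so a_3 = 9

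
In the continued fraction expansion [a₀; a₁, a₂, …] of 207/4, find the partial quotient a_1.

207 ÷ 4 → quotient 51, remainder 3
4 ÷ 3 → quotient 1, remainder 1

1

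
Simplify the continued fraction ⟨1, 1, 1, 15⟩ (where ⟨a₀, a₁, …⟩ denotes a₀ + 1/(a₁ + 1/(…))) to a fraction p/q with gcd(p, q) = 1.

47/31

Use the convergent recurrence hₖ = aₖ·hₖ₋₁ + hₖ₋₂ (and likewise for the denominators kₖ):
a_0 = 1: 1/1
a_1 = 1: 2/1
a_2 = 1: 3/2
a_3 = 15: 47/31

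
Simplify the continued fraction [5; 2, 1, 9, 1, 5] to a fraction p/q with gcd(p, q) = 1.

1010/189

a_0 = 5: 5/1
a_1 = 2: 11/2
a_2 = 1: 16/3
a_3 = 9: 155/29
a_4 = 1: 171/32
a_5 = 5: 1010/189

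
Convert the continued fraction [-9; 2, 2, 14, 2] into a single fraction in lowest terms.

-1281/149

a_0 = -9: -9/1
a_1 = 2: -17/2
a_2 = 2: -43/5
a_3 = 14: -619/72
a_4 = 2: -1281/149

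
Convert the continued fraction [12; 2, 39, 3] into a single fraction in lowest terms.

2986/239

Compute successive convergents:
a_0 = 12: 12/1
a_1 = 2: 25/2
a_2 = 39: 987/79
a_3 = 3: 2986/239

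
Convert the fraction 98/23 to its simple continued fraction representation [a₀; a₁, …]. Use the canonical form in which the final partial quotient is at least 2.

[4; 3, 1, 5]

Repeatedly divide and take the remainder:
⌊98/23⌋ = 4, remainder 6
⌊23/6⌋ = 3, remainder 5
⌊6/5⌋ = 1, remainder 1
⌊5/1⌋ = 5, remainder 0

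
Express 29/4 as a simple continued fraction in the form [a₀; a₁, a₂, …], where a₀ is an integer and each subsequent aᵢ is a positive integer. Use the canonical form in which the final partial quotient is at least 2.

29 ÷ 4 → quotient 7, remainder 1
4 ÷ 1 → quotient 4, remainder 0

[7; 4]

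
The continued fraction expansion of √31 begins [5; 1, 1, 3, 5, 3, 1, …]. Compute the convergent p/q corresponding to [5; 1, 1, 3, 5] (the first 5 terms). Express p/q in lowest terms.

a_0 = 5: 5/1
a_1 = 1: 6/1
a_2 = 1: 11/2
a_3 = 3: 39/7
a_4 = 5: 206/37

206/37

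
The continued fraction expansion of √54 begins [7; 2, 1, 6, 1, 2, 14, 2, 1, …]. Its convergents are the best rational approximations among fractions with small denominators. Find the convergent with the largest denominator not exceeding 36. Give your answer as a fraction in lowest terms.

List convergents until the denominator exceeds the bound:
a_0 = 7: 7/1  (≤ bound)
a_1 = 2: 15/2  (≤ bound)
a_2 = 1: 22/3  (≤ bound)
a_3 = 6: 147/20  (≤ bound)
a_4 = 1: 169/23  (≤ bound)
a_5 = 2: 485/66  (> 36, stop)

169/23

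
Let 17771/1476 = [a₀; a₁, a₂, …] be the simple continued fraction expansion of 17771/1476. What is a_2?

59

⌊17771/1476⌋ = 12, remainder 59
⌊1476/59⌋ = 25, remainder 1
⌊59/1⌋ = 59, remainder 0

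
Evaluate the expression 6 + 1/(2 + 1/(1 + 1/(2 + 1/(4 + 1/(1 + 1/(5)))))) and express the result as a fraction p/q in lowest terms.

1593/250

Start with 5.
1 + 1/(5/1) = 1 + 1/5 = 6/5
4 + 1/(6/5) = 4 + 5/6 = 29/6
2 + 1/(29/6) = 2 + 6/29 = 64/29
1 + 1/(64/29) = 1 + 29/64 = 93/64
2 + 1/(93/64) = 2 + 64/93 = 250/93
6 + 1/(250/93) = 6 + 93/250 = 1593/250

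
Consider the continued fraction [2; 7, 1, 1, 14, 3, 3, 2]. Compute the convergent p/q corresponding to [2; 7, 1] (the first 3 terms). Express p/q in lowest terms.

Start with 1.
7 + 1/(1/1) = 7 + 1/1 = 8/1
2 + 1/(8/1) = 2 + 1/8 = 17/8

17/8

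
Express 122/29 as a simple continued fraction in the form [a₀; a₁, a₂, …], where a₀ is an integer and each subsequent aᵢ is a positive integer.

[4; 4, 1, 5]

Apply division with remainder until the remainder is 0:
122 = 4·29 + 6, so a_0 = 4
29 = 4·6 + 5, so a_1 = 4
6 = 1·5 + 1, so a_2 = 1
5 = 5·1 + 0, so a_3 = 5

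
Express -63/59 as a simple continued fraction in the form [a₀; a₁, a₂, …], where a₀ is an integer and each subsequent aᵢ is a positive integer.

Repeatedly divide and take the remainder:
-63 ÷ 59 → quotient -2, remainder 55
59 ÷ 55 → quotient 1, remainder 4
55 ÷ 4 → quotient 13, remainder 3
4 ÷ 3 → quotient 1, remainder 1
3 ÷ 1 → quotient 3, remainder 0

[-2; 1, 13, 1, 3]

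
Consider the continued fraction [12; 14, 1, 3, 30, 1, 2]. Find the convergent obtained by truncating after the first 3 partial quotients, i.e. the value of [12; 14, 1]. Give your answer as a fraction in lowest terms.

181/15

Starting at the tail and folding back:
Start with 1.
14 + 1/(1/1) = 14 + 1/1 = 15/1
12 + 1/(15/1) = 12 + 1/15 = 181/15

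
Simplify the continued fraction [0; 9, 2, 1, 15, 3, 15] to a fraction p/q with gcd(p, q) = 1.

2207/20614

Starting at the tail and folding back:
Start with 15.
3 + 1/(15/1) = 3 + 1/15 = 46/15
15 + 1/(46/15) = 15 + 15/46 = 705/46
1 + 1/(705/46) = 1 + 46/705 = 751/705
2 + 1/(751/705) = 2 + 705/751 = 2207/751
9 + 1/(2207/751) = 9 + 751/2207 = 20614/2207
0 + 1/(20614/2207) = 0 + 2207/20614 = 2207/20614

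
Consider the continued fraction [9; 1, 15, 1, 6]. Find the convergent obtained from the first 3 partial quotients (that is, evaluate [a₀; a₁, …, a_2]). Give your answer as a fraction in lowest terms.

159/16

Use the convergent recurrence hₖ = aₖ·hₖ₋₁ + hₖ₋₂ (and likewise for the denominators kₖ):
a_0 = 9: 9/1
a_1 = 1: 10/1
a_2 = 15: 159/16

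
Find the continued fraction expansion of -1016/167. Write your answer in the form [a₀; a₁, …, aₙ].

-1016 ÷ 167 → quotient -7, remainder 153
167 ÷ 153 → quotient 1, remainder 14
153 ÷ 14 → quotient 10, remainder 13
14 ÷ 13 → quotient 1, remainder 1
13 ÷ 1 → quotient 13, remainder 0

[-7; 1, 10, 1, 13]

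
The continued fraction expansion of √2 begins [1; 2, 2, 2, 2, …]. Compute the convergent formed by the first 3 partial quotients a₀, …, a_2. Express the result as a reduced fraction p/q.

7/5

Start with 2.
2 + 1/(2/1) = 2 + 1/2 = 5/2
1 + 1/(5/2) = 1 + 2/5 = 7/5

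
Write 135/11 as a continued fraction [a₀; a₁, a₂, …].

Run the Euclidean algorithm, recording each quotient:
135 = 12·11 + 3, so a_0 = 12
11 = 3·3 + 2, so a_1 = 3
3 = 1·2 + 1, so a_2 = 1
2 = 2·1 + 0, so a_3 = 2

[12; 3, 1, 2]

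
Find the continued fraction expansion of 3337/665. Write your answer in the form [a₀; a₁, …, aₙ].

[5; 55, 2, 2, 2]

⌊3337/665⌋ = 5, remainder 12
⌊665/12⌋ = 55, remainder 5
⌊12/5⌋ = 2, remainder 2
⌊5/2⌋ = 2, remainder 1
⌊2/1⌋ = 2, remainder 0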